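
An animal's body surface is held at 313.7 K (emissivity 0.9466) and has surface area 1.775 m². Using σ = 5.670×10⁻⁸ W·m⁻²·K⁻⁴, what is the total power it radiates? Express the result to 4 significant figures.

Area A = 1.775 m².
P = εσAT⁴ = 0.9466 × 5.670×10⁻⁸ × 1.775 × (313.7)⁴ = 922.6 W.

P ≈ 922.6 W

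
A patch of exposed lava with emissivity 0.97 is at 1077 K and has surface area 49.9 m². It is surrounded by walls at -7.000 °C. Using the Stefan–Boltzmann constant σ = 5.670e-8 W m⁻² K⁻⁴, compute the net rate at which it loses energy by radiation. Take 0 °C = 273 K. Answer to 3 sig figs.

Surroundings: T = -7.000 °C + 273 = 266.000 K.
Area A = 49.9 m².
Net radiated power P_net = εσA(T⁴ − T₀⁴) = 0.97×5.670×10⁻⁸×49.9×(1077⁴ − 266.000⁴).
T⁴ − T₀⁴ = 1.34544×10¹² − 5.00641×10⁹ = 1.34043×10¹² K⁴, so P_net = 3.68×10⁶ W.

Net loss ≈ 3.68×10⁶ W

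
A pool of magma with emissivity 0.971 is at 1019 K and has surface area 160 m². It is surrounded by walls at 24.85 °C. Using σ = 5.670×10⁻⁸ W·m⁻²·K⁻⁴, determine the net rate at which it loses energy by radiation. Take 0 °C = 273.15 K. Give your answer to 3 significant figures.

Surroundings: T = 24.85 °C + 273.15 = 298.00 K.
Area A = 160 m².
Net radiated power P_net = εσA(T⁴ − T₀⁴) = 0.971×5.670×10⁻⁸×160×(1019⁴ − 298.00⁴).
T⁴ − T₀⁴ = 1.07819×10¹² − 7.88615×10⁹ = 1.07030×10¹² K⁴, so P_net = 9.43×10⁶ W.

Net loss ≈ 9.43×10⁶ W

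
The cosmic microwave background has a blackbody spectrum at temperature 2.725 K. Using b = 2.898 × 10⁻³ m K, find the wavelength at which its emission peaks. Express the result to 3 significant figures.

Wien's displacement law: λ_max = b/T = (2.898×10⁻³ m·K)/(2.725 K) = 1.063×10⁻³ m.
That is 1.06 mm, in the microwave range.

λ_max ≈ 1.06 mm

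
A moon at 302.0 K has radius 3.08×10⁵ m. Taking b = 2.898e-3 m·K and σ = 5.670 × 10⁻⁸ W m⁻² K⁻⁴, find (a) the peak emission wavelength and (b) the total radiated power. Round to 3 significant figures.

λ_max ≈ 9.60 μm; P ≈ 5.62×10¹⁴ W

(a) λ_max = b/T = 2.898×10⁻³/302.0 = 9.596×10⁻⁶ m = 9.60 μm.
Surface area A = 4πR² = 4π(3.08×10⁵ m)² = 1.19210×10¹² m².
(b) P = σAT⁴ = 5.670×10⁻⁸×1.19210×10¹²×(302.0)⁴ = 5.62×10¹⁴ W.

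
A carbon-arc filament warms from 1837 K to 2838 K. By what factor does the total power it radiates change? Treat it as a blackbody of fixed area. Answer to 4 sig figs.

P ∝ T⁴, so P₂/P₁ = (T₂/T₁)⁴ = (2838/1837)⁴ = (1.54491)⁴ = 5.697.

P₂/P₁ ≈ 5.697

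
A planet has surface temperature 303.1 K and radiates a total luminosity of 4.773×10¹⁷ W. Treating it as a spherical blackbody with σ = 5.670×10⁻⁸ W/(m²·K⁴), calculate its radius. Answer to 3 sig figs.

L = 4πR²σT⁴ ⇒ R = √(L/(4πσT⁴)).
σT⁴ = 478.549 W/m², so R = √(4.773×10¹⁷/(4π×478.549)) = 8.91×10⁶ m.

R ≈ 8.91×10⁶ m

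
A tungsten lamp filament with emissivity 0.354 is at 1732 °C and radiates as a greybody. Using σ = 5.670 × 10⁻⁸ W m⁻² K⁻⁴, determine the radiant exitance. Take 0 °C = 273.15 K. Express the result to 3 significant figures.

I ≈ 3.24×10⁵ W/m²

T = 1732 °C + 273.15 = 2005.15 K.
Stefan–Boltzmann: I = εσT⁴ = 0.354 × 5.670×10⁻⁸ × (2005.15)⁴ = 3.24×10⁵ W/m².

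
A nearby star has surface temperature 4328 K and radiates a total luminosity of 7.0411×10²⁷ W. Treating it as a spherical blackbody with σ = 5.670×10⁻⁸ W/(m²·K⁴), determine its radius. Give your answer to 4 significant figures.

L = 4πR²σT⁴ ⇒ R = √(L/(4πσT⁴)).
σT⁴ = 1.98945×10⁷ W/m², so R = √(7.0411×10²⁷/(4π×1.98945×10⁷)) = 5.307×10⁹ m.

R ≈ 5.307×10⁹ m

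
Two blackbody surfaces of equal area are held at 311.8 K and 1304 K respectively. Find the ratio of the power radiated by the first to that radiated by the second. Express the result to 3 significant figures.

P₁/P₂ ≈ 3.27×10⁻³

With equal areas, P₁/P₂ = (T₁/T₂)⁴ = (311.8/1304)⁴ = 3.27×10⁻³.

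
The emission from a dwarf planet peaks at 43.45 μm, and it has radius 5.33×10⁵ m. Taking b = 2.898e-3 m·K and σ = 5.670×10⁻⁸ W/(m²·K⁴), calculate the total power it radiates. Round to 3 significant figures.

P ≈ 4.01×10¹² W

Wien's law: T = b/λ_max = 2.898×10⁻³/4.345×10⁻⁵ = 66.6974 K.
Surface area A = 4πR² = 4π(5.33×10⁵ m)² = 3.56997×10¹² m².
Then P = σAT⁴ = 5.670×10⁻⁸×3.56997×10¹²×(66.6974)⁴ = 4.01×10¹² W.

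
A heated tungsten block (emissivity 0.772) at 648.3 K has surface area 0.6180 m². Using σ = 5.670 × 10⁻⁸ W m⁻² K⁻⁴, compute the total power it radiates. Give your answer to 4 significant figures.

Area A = 0.6180 m².
P = εσAT⁴ = 0.772 × 5.670×10⁻⁸ × 0.6180 × (648.3)⁴ = 4779 W.

P ≈ 4779 W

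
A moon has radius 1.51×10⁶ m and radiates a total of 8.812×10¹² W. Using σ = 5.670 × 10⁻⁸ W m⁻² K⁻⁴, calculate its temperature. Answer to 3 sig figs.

T ≈ 48.3 K

Surface area A = 4πR² = 4π(1.51×10⁶ m)² = 2.86526×10¹³ m².
P = σAT⁴ ⇒ T = (P/(σA))^(1/4) = (8.812×10¹²/(5.670×10⁻⁸×2.86526×10¹³))^(1/4) = 48.3 K.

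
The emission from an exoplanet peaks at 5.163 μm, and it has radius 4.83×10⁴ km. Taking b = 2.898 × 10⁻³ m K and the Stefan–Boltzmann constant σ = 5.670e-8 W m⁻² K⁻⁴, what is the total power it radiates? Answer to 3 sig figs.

P ≈ 1.65×10²⁰ W

Wien's law: T = b/λ_max = 2.898×10⁻³/5.163×10⁻⁶ = 561.302 K.
Surface area A = 4πR² = 4π(4.83×10⁷ m)² = 2.93160×10¹⁶ m².
Then P = σAT⁴ = 5.670×10⁻⁸×2.93160×10¹⁶×(561.302)⁴ = 1.65×10²⁰ W.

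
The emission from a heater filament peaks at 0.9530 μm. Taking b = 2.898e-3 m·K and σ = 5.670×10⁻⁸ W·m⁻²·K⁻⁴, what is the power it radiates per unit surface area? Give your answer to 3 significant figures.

Wien's law: T = b/λ_max = 2.898×10⁻³/9.530×10⁻⁷ = 3040.92 K.
Then I = σT⁴ = 5.670×10⁻⁸×(3040.92)⁴ = 4.85×10⁶ W/m².

I ≈ 4.85×10⁶ W/m²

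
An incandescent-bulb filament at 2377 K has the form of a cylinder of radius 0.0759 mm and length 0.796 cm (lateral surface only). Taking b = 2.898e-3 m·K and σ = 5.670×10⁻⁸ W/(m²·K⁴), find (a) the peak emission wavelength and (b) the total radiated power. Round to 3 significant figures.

λ_max ≈ 1.22×10³ nm; P ≈ 6.87 W

(a) λ_max = b/T = 2.898×10⁻³/2377 = 1.219×10⁻⁶ m = 1.22×10³ nm.
Lateral area A = 2πrL = 2π×7.59×10⁻⁵×7.96×10⁻³ = 3.79607×10⁻⁶ m².
(b) P = σAT⁴ = 5.670×10⁻⁸×3.79607×10⁻⁶×(2377)⁴ = 6.87 W.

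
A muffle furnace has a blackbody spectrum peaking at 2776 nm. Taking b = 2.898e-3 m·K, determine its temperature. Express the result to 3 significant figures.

T ≈ 1.04×10³ K

Wien's law gives T = b/λ_max = (2.898×10⁻³ m·K)/(2.776×10⁻⁶ m) = 1.04×10³ K.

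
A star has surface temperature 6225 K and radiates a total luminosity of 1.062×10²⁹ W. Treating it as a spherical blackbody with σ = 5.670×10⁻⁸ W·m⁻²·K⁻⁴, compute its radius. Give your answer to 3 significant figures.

L = 4πR²σT⁴ ⇒ R = √(L/(4πσT⁴)).
σT⁴ = 8.51413×10⁷ W/m², so R = √(1.062×10²⁹/(4π×8.51413×10⁷)) = 9.96×10⁹ m.

R ≈ 9.96×10⁹ m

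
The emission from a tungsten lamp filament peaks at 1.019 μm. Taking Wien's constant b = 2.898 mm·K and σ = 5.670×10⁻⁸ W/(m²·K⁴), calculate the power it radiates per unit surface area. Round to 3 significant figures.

I ≈ 3.71×10⁶ W/m²

Wien's law: T = b/λ_max = 2.898×10⁻³/1.019×10⁻⁶ = 2843.96 K.
Then I = σT⁴ = 5.670×10⁻⁸×(2843.96)⁴ = 3.71×10⁶ W/m².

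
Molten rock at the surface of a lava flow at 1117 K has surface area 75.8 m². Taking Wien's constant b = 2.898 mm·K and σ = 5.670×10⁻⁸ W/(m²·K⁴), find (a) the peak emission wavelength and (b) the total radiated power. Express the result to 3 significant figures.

λ_max ≈ 2.59×10³ nm; P ≈ 6.69×10⁶ W

(a) λ_max = b/T = 2.898×10⁻³/1117 = 2.594×10⁻⁶ m = 2.59×10³ nm.
Area A = 75.8 m².
(b) P = σAT⁴ = 5.670×10⁻⁸×75.8×(1117)⁴ = 6.69×10⁶ W.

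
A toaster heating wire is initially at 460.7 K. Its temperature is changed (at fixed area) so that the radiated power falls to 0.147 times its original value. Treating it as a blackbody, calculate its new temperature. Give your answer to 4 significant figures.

P ∝ T⁴, so T₂/T₁ = (P₂/P₁)^(1/4) = (0.147)^(1/4) = 0.619198.
T₂ = 460.7 × 0.619198 = 285.3 K.

T₂ ≈ 285.3 K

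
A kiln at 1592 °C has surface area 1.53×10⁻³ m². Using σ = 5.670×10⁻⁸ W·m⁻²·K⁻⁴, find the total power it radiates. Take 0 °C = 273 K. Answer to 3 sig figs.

T = 1592 °C + 273 = 1865 K.
Area A = 1.53×10⁻³ m².
P = σAT⁴ = 5.670×10⁻⁸ × 1.53×10⁻³ × (1865)⁴ = 1.05×10³ W.

P ≈ 1.05×10³ W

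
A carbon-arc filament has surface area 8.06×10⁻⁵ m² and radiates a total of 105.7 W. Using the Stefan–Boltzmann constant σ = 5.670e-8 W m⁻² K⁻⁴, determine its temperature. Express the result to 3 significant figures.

T ≈ 2.19×10³ K

Area A = 8.06×10⁻⁵ m².
P = σAT⁴ ⇒ T = (P/(σA))^(1/4) = (105.7/(5.670×10⁻⁸×8.06×10⁻⁵))^(1/4) = 2.19×10³ K.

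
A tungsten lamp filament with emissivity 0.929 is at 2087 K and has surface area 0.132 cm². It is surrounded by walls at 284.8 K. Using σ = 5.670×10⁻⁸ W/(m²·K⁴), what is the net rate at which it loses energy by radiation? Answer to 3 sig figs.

Area A = 0.132 cm² = 1.32×10⁻⁵ m².
Net radiated power P_net = εσA(T⁴ − T₀⁴) = 0.929×5.670×10⁻⁸×1.32×10⁻⁵×(2087⁴ − 284.8⁴).
T⁴ − T₀⁴ = 1.89710×10¹³ − 6.57900×10⁹ = 1.89644×10¹³ K⁴, so P_net = 13.2 W.

Net loss ≈ 13.2 W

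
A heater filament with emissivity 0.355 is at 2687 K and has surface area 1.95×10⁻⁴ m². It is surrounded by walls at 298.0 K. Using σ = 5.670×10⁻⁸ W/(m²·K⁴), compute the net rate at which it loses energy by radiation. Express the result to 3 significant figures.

Area A = 1.95×10⁻⁴ m².
Net radiated power P_net = εσA(T⁴ − T₀⁴) = 0.355×5.670×10⁻⁸×1.95×10⁻⁴×(2687⁴ − 298.0⁴).
T⁴ − T₀⁴ = 5.21280×10¹³ − 7.88615×10⁹ = 5.21201×10¹³ K⁴, so P_net = 205 W.

Net loss ≈ 205 W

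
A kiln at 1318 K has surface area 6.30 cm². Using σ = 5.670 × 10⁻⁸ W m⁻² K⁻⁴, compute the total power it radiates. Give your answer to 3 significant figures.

P ≈ 108 W

Area A = 6.30 cm² = 6.30×10⁻⁴ m².
P = σAT⁴ = 5.670×10⁻⁸ × 6.30×10⁻⁴ × (1318)⁴ = 108 W.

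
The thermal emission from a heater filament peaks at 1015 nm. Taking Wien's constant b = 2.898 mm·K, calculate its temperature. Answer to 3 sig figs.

Wien's law gives T = b/λ_max = (2.898×10⁻³ m·K)/(1.015×10⁻⁶ m) = 2.86×10³ K.

T ≈ 2.86×10³ K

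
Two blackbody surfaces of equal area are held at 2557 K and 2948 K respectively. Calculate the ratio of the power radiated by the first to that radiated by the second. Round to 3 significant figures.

P₁/P₂ ≈ 0.566

With equal areas, P₁/P₂ = (T₁/T₂)⁴ = (2557/2948)⁴ = 0.566.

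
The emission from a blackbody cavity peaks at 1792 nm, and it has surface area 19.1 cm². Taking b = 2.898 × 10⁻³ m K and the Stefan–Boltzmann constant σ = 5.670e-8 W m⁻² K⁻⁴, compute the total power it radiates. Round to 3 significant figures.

P ≈ 741 W

Wien's law: T = b/λ_max = 2.898×10⁻³/1.792×10⁻⁶ = 1617.19 K.
Area A = 19.1 cm² = 1.91×10⁻³ m².
Then P = σAT⁴ = 5.670×10⁻⁸×1.91×10⁻³×(1617.19)⁴ = 741 W.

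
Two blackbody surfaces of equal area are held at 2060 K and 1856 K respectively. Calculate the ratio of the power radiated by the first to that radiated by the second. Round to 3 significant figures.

With equal areas, P₁/P₂ = (T₁/T₂)⁴ = (2060/1856)⁴ = 1.52.

P₁/P₂ ≈ 1.52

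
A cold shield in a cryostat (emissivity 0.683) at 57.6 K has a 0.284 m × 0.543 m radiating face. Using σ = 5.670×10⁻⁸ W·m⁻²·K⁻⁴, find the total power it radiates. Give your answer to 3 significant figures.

P ≈ 0.0657 W

Area A = 0.284 × 0.543 = 0.154212 m².
P = εσAT⁴ = 0.683 × 5.670×10⁻⁸ × 0.154212 × (57.6)⁴ = 0.0657 W.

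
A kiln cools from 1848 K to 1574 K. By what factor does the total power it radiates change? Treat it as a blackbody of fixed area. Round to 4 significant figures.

P₂/P₁ ≈ 0.5263

P ∝ T⁴, so P₂/P₁ = (T₂/T₁)⁴ = (1574/1848)⁴ = (0.851732)⁴ = 0.5263.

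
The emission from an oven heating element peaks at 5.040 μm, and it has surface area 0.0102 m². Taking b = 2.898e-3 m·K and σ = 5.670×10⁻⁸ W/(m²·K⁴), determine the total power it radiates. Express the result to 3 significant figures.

P ≈ 63.2 W

Wien's law: T = b/λ_max = 2.898×10⁻³/5.040×10⁻⁶ = 575.000 K.
Area A = 0.0102 m².
Then P = σAT⁴ = 5.670×10⁻⁸×0.0102×(575.000)⁴ = 63.2 W.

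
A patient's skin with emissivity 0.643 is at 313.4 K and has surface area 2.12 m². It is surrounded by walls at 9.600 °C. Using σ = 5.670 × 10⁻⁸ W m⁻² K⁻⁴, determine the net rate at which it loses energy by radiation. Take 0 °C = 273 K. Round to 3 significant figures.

Surroundings: T = 9.600 °C + 273 = 282.600 K.
Area A = 2.12 m².
Net radiated power P_net = εσA(T⁴ − T₀⁴) = 0.643×5.670×10⁻⁸×2.12×(313.4⁴ − 282.600⁴).
T⁴ − T₀⁴ = 9.64708×10⁹ − 6.37806×10⁹ = 3.26902×10⁹ K⁴, so P_net = 253 W.

Net loss ≈ 253 W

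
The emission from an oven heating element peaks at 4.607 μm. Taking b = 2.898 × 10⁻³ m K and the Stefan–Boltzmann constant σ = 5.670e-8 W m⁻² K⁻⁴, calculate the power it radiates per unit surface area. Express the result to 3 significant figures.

Wien's law: T = b/λ_max = 2.898×10⁻³/4.607×10⁻⁶ = 629.043 K.
Then I = σT⁴ = 5.670×10⁻⁸×(629.043)⁴ = 8.88×10³ W/m².

I ≈ 8.88×10³ W/m²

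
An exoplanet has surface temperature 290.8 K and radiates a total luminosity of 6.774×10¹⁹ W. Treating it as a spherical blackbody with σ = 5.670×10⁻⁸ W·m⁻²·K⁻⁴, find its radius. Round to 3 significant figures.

L = 4πR²σT⁴ ⇒ R = √(L/(4πσT⁴)).
σT⁴ = 405.472 W/m², so R = √(6.774×10¹⁹/(4π×405.472)) = 1.15×10⁸ m.

R ≈ 1.15×10⁸ m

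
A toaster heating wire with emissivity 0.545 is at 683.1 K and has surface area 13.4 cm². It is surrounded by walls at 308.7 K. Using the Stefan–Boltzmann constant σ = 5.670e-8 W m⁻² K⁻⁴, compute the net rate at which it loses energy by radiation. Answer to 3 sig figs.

Area A = 13.4 cm² = 1.34×10⁻³ m².
Net radiated power P_net = εσA(T⁴ − T₀⁴) = 0.545×5.670×10⁻⁸×1.34×10⁻³×(683.1⁴ − 308.7⁴).
T⁴ − T₀⁴ = 2.17739×10¹¹ − 9.08127×10⁹ = 2.08658×10¹¹ K⁴, so P_net = 8.64 W.

Net loss ≈ 8.64 W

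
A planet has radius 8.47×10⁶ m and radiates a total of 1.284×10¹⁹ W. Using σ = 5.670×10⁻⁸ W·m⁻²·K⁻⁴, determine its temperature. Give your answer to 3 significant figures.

Surface area A = 4πR² = 4π(8.47×10⁶ m)² = 9.01523×10¹⁴ m².
P = σAT⁴ ⇒ T = (P/(σA))^(1/4) = (1.284×10¹⁹/(5.670×10⁻⁸×9.01523×10¹⁴))^(1/4) = 708 K.

T ≈ 708 K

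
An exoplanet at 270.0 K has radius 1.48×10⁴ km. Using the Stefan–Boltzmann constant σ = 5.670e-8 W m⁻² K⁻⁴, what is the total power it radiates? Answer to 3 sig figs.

P ≈ 8.29×10¹⁷ W

Surface area A = 4πR² = 4π(1.48×10⁷ m)² = 2.75254×10¹⁵ m².
P = σAT⁴ = 5.670×10⁻⁸ × 2.75254×10¹⁵ × (270.0)⁴ = 8.29×10¹⁷ W.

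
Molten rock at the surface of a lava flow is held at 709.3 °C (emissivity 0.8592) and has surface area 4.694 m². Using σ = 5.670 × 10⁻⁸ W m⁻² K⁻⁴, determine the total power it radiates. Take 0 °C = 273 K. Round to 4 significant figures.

P ≈ 2.129×10⁵ W

T = 709.3 °C + 273 = 982.3 K.
Area A = 4.694 m².
P = εσAT⁴ = 0.8592 × 5.670×10⁻⁸ × 4.694 × (982.3)⁴ = 2.129×10⁵ W.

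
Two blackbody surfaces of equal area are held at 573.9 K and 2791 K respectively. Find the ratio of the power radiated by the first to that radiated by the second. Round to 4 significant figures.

With equal areas, P₁/P₂ = (T₁/T₂)⁴ = (573.9/2791)⁴ = 1.788×10⁻³.

P₁/P₂ ≈ 1.788×10⁻³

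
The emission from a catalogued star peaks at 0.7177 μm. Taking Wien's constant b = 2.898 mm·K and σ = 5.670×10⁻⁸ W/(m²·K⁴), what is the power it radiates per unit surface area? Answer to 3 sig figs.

Wien's law: T = b/λ_max = 2.898×10⁻³/7.177×10⁻⁷ = 4037.90 K.
Then I = σT⁴ = 5.670×10⁻⁸×(4037.90)⁴ = 1.51×10⁷ W/m².

I ≈ 1.51×10⁷ W/m²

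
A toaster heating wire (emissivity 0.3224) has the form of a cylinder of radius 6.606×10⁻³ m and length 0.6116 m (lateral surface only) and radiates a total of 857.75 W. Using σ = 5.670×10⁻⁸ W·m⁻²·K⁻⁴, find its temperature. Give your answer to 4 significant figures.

T ≈ 1166 K

Lateral area A = 2πrL = 2π×6.606×10⁻³×0.6116 = 0.0253855 m².
P = εσAT⁴ ⇒ T = (P/(εσA))^(1/4) = (857.75/(0.3224×5.670×10⁻⁸×0.0253855))^(1/4) = 1166 K.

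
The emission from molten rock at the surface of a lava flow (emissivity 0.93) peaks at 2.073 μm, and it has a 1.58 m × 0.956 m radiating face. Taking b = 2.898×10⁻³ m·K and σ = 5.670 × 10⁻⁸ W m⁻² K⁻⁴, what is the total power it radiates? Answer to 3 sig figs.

P ≈ 3.04×10⁵ W

Wien's law: T = b/λ_max = 2.898×10⁻³/2.073×10⁻⁶ = 1397.97 K.
Area A = 1.58 × 0.956 = 1.51048 m².
Then P = εσAT⁴ = 0.93×5.670×10⁻⁸×1.51048×(1397.97)⁴ = 3.04×10⁵ W.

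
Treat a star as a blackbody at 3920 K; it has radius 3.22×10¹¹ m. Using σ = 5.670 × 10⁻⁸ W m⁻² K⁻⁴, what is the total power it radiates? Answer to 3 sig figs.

P ≈ 1.74×10³¹ W

Surface area A = 4πR² = 4π(3.22×10¹¹ m)² = 1.30293×10²⁴ m².
P = σAT⁴ = 5.670×10⁻⁸ × 1.30293×10²⁴ × (3920)⁴ = 1.74×10³¹ W.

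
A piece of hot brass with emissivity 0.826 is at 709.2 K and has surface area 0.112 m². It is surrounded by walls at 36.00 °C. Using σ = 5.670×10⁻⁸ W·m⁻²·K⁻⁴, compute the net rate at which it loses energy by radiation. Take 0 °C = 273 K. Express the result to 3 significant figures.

Surroundings: T = 36.00 °C + 273 = 309.00 K.
Area A = 0.112 m².
Net radiated power P_net = εσA(T⁴ − T₀⁴) = 0.826×5.670×10⁻⁸×0.112×(709.2⁴ − 309.00⁴).
T⁴ − T₀⁴ = 2.52973×10¹¹ − 9.11662×10⁹ = 2.43856×10¹¹ K⁴, so P_net = 1.28×10³ W.

Net loss ≈ 1.28×10³ W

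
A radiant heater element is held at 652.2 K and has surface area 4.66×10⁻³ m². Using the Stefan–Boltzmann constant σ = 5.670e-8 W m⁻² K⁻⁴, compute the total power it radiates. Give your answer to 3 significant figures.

Area A = 4.66×10⁻³ m².
P = σAT⁴ = 5.670×10⁻⁸ × 4.66×10⁻³ × (652.2)⁴ = 47.8 W.

P ≈ 47.8 W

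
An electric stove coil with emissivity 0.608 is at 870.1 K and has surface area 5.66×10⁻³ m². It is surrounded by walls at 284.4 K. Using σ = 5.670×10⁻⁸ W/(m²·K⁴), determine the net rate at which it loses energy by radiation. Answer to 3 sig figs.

Area A = 5.66×10⁻³ m².
Net radiated power P_net = εσA(T⁴ − T₀⁴) = 0.608×5.670×10⁻⁸×5.66×10⁻³×(870.1⁴ − 284.4⁴).
T⁴ − T₀⁴ = 5.73161×10¹¹ − 6.54212×10⁹ = 5.66619×10¹¹ K⁴, so P_net = 111 W.

Net loss ≈ 111 W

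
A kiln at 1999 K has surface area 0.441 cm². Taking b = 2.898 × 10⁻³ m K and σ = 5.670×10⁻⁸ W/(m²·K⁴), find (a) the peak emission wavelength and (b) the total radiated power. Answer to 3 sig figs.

(a) λ_max = b/T = 2.898×10⁻³/1999 = 1.450×10⁻⁶ m = 1.45 μm.
Area A = 0.441 cm² = 4.41×10⁻⁵ m².
(b) P = σAT⁴ = 5.670×10⁻⁸×4.41×10⁻⁵×(1999)⁴ = 39.9 W.

λ_max ≈ 1.45 μm; P ≈ 39.9 W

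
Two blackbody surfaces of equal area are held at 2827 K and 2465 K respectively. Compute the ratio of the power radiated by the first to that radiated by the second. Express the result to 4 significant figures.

With equal areas, P₁/P₂ = (T₁/T₂)⁴ = (2827/2465)⁴ = 1.730.

P₁/P₂ ≈ 1.730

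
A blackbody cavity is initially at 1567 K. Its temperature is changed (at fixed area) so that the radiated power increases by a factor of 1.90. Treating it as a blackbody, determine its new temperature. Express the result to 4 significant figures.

T₂ ≈ 1840 K

P ∝ T⁴, so T₂/T₁ = (P₂/P₁)^(1/4) = (1.90)^(1/4) = 1.17405.
T₂ = 1567 × 1.17405 = 1840 K.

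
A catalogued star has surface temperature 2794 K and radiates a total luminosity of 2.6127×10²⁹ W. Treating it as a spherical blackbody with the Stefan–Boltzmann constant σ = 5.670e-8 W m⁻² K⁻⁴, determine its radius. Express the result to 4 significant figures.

R ≈ 7.757×10¹⁰ m

L = 4πR²σT⁴ ⇒ R = √(L/(4πσT⁴)).
σT⁴ = 3.45532×10⁶ W/m², so R = √(2.6127×10²⁹/(4π×3.45532×10⁶)) = 7.757×10¹⁰ m.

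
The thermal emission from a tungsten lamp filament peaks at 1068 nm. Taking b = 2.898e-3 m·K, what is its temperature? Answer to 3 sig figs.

Wien's law gives T = b/λ_max = (2.898×10⁻³ m·K)/(1.068×10⁻⁶ m) = 2.71×10³ K.

T ≈ 2.71×10³ K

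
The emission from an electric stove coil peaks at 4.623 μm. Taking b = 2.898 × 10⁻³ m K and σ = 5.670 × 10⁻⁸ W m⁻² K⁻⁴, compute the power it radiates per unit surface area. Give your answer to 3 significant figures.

Wien's law: T = b/λ_max = 2.898×10⁻³/4.623×10⁻⁶ = 626.866 K.
Then I = σT⁴ = 5.670×10⁻⁸×(626.866)⁴ = 8.76×10³ W/m².

I ≈ 8.76×10³ W/m²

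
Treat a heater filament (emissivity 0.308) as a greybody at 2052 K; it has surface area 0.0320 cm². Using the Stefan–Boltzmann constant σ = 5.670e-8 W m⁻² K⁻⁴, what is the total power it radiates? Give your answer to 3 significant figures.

Area A = 0.0320 cm² = 3.20×10⁻⁶ m².
P = εσAT⁴ = 0.308 × 5.670×10⁻⁸ × 3.20×10⁻⁶ × (2052)⁴ = 0.991 W.

P ≈ 0.991 W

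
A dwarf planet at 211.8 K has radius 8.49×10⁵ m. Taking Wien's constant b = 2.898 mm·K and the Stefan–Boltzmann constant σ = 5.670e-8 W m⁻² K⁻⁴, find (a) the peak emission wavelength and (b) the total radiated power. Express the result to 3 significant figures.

λ_max ≈ 13.7 μm; P ≈ 1.03×10¹⁵ W

(a) λ_max = b/T = 2.898×10⁻³/211.8 = 1.368×10⁻⁵ m = 13.7 μm.
Surface area A = 4πR² = 4π(8.49×10⁵ m)² = 9.05785×10¹² m².
(b) P = σAT⁴ = 5.670×10⁻⁸×9.05785×10¹²×(211.8)⁴ = 1.03×10¹⁵ W.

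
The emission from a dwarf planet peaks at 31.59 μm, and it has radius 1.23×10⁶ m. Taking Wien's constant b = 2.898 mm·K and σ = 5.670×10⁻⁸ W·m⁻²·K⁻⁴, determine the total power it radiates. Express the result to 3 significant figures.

P ≈ 7.63×10¹³ W

Wien's law: T = b/λ_max = 2.898×10⁻³/3.159×10⁻⁵ = 91.7379 K.
Surface area A = 4πR² = 4π(1.23×10⁶ m)² = 1.90117×10¹³ m².
Then P = σAT⁴ = 5.670×10⁻⁸×1.90117×10¹³×(91.7379)⁴ = 7.63×10¹³ W.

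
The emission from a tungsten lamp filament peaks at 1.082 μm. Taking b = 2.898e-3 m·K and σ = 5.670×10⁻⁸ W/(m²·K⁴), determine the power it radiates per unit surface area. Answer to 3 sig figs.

Wien's law: T = b/λ_max = 2.898×10⁻³/1.082×10⁻⁶ = 2678.37 K.
Then I = σT⁴ = 5.670×10⁻⁸×(2678.37)⁴ = 2.92×10⁶ W/m².

I ≈ 2.92×10⁶ W/m²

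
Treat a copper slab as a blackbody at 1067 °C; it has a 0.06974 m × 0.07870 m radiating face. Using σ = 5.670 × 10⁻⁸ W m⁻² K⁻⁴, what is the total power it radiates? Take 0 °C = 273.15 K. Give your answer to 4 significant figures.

P ≈ 1004 W

T = 1067 °C + 273.15 = 1340.15 K.
Area A = 0.06974 × 0.07870 = 5.48854×10⁻³ m².
P = σAT⁴ = 5.670×10⁻⁸ × 5.48854×10⁻³ × (1340.15)⁴ = 1004 W.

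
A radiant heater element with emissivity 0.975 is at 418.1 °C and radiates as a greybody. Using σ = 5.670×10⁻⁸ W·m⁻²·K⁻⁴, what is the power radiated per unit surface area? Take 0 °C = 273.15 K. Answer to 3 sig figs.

T = 418.1 °C + 273.15 = 691.25 K.
Stefan–Boltzmann: I = εσT⁴ = 0.975 × 5.670×10⁻⁸ × (691.25)⁴ = 1.26×10⁴ W/m².

I ≈ 1.26×10⁴ W/m²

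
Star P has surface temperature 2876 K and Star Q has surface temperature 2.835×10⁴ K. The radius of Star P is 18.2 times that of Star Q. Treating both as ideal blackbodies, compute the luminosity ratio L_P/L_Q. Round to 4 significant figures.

L ∝ R²T⁴, so L_P/L_Q = (R_P/R_Q)²(T_P/T_Q)⁴ = (18.2)² × (2876/2.835×10⁴)⁴ = 331.24 × 1.05912×10⁻⁴ = 0.03508.

L_P/L_Q ≈ 0.03508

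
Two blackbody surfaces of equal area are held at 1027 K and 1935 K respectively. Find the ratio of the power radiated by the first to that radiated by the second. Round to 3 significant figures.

With equal areas, P₁/P₂ = (T₁/T₂)⁴ = (1027/1935)⁴ = 0.0794.

P₁/P₂ ≈ 0.0794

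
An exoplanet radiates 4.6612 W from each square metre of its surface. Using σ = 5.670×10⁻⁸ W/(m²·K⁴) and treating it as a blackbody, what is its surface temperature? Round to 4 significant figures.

T ≈ 95.22 K

I = σT⁴, so T = (I/σ)^(1/4) = (4.6612/(5.670×10⁻⁸))^(1/4) = 95.22 K.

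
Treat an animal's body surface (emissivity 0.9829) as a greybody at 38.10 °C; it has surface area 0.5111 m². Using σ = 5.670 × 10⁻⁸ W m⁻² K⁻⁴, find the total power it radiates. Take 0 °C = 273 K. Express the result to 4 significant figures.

T = 38.10 °C + 273 = 311.10 K.
Area A = 0.5111 m².
P = εσAT⁴ = 0.9829 × 5.670×10⁻⁸ × 0.5111 × (311.10)⁴ = 266.8 W.

P ≈ 266.8 W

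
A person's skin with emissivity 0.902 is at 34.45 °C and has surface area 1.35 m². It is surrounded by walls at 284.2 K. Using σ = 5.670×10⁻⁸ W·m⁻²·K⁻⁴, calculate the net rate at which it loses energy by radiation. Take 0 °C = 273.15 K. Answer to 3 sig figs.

T = 34.45 °C + 273.15 = 307.60 K.
Area A = 1.35 m².
Net radiated power P_net = εσA(T⁴ − T₀⁴) = 0.902×5.670×10⁻⁸×1.35×(307.60⁴ − 284.2⁴).
T⁴ − T₀⁴ = 8.95252×10⁹ − 6.52373×10⁹ = 2.42879×10⁹ K⁴, so P_net = 168 W.

Net loss ≈ 168 W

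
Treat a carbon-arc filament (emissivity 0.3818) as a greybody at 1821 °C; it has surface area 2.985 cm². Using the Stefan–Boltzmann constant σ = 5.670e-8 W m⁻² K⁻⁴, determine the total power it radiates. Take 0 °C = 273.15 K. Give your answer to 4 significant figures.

T = 1821 °C + 273.15 = 2094.15 K.
Area A = 2.985 cm² = 2.985×10⁻⁴ m².
P = εσAT⁴ = 0.3818 × 5.670×10⁻⁸ × 2.985×10⁻⁴ × (2094.15)⁴ = 124.3 W.

P ≈ 124.3 W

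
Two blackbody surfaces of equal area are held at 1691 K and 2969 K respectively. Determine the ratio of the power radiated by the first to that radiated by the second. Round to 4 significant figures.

P₁/P₂ ≈ 0.1052

With equal areas, P₁/P₂ = (T₁/T₂)⁴ = (1691/2969)⁴ = 0.1052.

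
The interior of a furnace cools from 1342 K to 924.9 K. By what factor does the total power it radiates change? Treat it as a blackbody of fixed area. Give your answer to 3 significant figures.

P ∝ T⁴, so P₂/P₁ = (T₂/T₁)⁴ = (924.9/1342)⁴ = (0.689195)⁴ = 0.226.

P₂/P₁ ≈ 0.226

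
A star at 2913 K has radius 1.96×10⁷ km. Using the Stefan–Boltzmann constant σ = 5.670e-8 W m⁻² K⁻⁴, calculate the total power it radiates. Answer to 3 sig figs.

Surface area A = 4πR² = 4π(1.96×10¹⁰ m)² = 4.82750×10²¹ m².
P = σAT⁴ = 5.670×10⁻⁸ × 4.82750×10²¹ × (2913)⁴ = 1.97×10²⁸ W.

P ≈ 1.97×10²⁸ W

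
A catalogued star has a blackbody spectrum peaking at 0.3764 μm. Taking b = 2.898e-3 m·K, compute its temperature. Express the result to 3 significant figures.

T ≈ 7.70×10³ K

Wien's law gives T = b/λ_max = (2.898×10⁻³ m·K)/(3.764×10⁻⁷ m) = 7.70×10³ K.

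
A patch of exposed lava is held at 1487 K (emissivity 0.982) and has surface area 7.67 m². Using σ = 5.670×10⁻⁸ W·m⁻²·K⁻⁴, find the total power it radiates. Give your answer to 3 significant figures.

P ≈ 2.09×10⁶ W

Area A = 7.67 m².
P = εσAT⁴ = 0.982 × 5.670×10⁻⁸ × 7.67 × (1487)⁴ = 2.09×10⁶ W.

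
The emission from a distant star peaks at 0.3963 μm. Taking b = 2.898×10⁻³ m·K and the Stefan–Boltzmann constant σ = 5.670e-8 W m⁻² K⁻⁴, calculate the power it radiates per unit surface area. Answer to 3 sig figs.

I ≈ 1.62×10⁸ W/m²

Wien's law: T = b/λ_max = 2.898×10⁻³/3.963×10⁻⁷ = 7312.64 K.
Then I = σT⁴ = 5.670×10⁻⁸×(7312.64)⁴ = 1.62×10⁸ W/m².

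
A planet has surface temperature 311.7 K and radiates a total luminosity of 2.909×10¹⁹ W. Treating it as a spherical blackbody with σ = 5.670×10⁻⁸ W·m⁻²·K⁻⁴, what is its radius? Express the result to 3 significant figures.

L = 4πR²σT⁴ ⇒ R = √(L/(4πσT⁴)).
σT⁴ = 535.217 W/m², so R = √(2.909×10¹⁹/(4π×535.217)) = 6.58×10⁷ m.

R ≈ 6.58×10⁷ m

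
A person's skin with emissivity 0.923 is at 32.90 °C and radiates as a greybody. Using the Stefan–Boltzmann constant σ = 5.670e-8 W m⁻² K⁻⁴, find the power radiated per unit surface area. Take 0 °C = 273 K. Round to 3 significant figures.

T = 32.90 °C + 273 = 305.90 K.
Stefan–Boltzmann: I = εσT⁴ = 0.923 × 5.670×10⁻⁸ × (305.90)⁴ = 458 W/m².

I ≈ 458 W/m²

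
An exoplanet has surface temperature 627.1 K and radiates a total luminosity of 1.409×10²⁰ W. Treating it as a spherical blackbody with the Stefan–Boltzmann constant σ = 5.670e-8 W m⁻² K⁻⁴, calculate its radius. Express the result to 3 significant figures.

L = 4πR²σT⁴ ⇒ R = √(L/(4πσT⁴)).
σT⁴ = 8768.60 W/m², so R = √(1.409×10²⁰/(4π×8768.60)) = 3.58×10⁷ m.

R ≈ 3.58×10⁷ m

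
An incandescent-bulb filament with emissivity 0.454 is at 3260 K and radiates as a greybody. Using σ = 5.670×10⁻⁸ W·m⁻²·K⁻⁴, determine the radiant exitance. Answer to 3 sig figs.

Stefan–Boltzmann: I = εσT⁴ = 0.454 × 5.670×10⁻⁸ × (3260)⁴ = 2.91×10⁶ W/m².

I ≈ 2.91×10⁶ W/m²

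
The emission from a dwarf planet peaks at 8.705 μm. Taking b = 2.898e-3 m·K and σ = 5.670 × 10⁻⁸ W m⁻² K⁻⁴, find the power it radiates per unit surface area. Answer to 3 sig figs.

I ≈ 696 W/m²

Wien's law: T = b/λ_max = 2.898×10⁻³/8.705×10⁻⁶ = 332.912 K.
Then I = σT⁴ = 5.670×10⁻⁸×(332.912)⁴ = 696 W/m².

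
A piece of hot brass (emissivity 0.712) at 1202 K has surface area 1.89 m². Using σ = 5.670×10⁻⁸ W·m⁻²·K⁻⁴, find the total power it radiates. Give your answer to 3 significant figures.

P ≈ 1.59×10⁵ W

Area A = 1.89 m².
P = εσAT⁴ = 0.712 × 5.670×10⁻⁸ × 1.89 × (1202)⁴ = 1.59×10⁵ W.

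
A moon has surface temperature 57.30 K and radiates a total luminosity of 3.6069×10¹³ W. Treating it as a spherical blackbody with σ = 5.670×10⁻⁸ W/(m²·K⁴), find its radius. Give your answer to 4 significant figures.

R ≈ 2.167×10⁶ m

L = 4πR²σT⁴ ⇒ R = √(L/(4πσT⁴)).
σT⁴ = 0.611226 W/m², so R = √(3.6069×10¹³/(4π×0.611226)) = 2.167×10⁶ m.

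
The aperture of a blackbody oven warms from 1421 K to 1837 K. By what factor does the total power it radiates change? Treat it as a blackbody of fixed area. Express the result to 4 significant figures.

P ∝ T⁴, so P₂/P₁ = (T₂/T₁)⁴ = (1837/1421)⁴ = (1.29275)⁴ = 2.793.

P₂/P₁ ≈ 2.793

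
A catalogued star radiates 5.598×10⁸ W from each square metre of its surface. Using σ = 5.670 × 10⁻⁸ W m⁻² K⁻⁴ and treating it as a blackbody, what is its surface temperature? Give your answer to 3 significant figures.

T ≈ 9.97×10³ K

I = σT⁴, so T = (I/σ)^(1/4) = (5.598×10⁸/(5.670×10⁻⁸))^(1/4) = 9.97×10³ K.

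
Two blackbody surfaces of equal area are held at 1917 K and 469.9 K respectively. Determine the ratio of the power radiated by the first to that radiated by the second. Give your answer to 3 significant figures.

P₁/P₂ ≈ 277

With equal areas, P₁/P₂ = (T₁/T₂)⁴ = (1917/469.9)⁴ = 277.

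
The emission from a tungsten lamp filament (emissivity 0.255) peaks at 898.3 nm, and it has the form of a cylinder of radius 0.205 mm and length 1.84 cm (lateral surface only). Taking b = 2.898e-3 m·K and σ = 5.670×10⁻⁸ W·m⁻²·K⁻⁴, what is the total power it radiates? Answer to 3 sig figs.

P ≈ 37.1 W

Wien's law: T = b/λ_max = 2.898×10⁻³/8.983×10⁻⁷ = 3226.09 K.
Lateral area A = 2πrL = 2π×2.05×10⁻⁴×0.0184 = 2.37002×10⁻⁵ m².
Then P = εσAT⁴ = 0.255×5.670×10⁻⁸×2.37002×10⁻⁵×(3226.09)⁴ = 37.1 W.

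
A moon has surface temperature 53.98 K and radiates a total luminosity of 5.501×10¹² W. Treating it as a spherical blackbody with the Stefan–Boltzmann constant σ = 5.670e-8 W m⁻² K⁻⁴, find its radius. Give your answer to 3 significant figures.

L = 4πR²σT⁴ ⇒ R = √(L/(4πσT⁴)).
σT⁴ = 0.481409 W/m², so R = √(5.501×10¹²/(4π×0.481409)) = 9.54×10⁵ m.

R ≈ 9.54×10⁵ m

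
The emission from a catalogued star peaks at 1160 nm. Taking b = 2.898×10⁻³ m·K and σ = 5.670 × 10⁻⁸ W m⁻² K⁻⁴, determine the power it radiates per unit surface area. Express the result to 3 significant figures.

Wien's law: T = b/λ_max = 2.898×10⁻³/1.160×10⁻⁶ = 2498.28 K.
Then I = σT⁴ = 5.670×10⁻⁸×(2498.28)⁴ = 2.21×10⁶ W/m².

I ≈ 2.21×10⁶ W/m²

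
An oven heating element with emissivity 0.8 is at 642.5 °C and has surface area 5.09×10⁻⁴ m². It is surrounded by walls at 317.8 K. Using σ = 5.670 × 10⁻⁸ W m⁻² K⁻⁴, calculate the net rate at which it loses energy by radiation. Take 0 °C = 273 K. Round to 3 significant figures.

Net loss ≈ 16.0 W

T = 642.5 °C + 273 = 915.5 K.
Area A = 5.09×10⁻⁴ m².
Net radiated power P_net = εσA(T⁴ − T₀⁴) = 0.8×5.670×10⁻⁸×5.09×10⁻⁴×(915.5⁴ − 317.8⁴).
T⁴ − T₀⁴ = 7.02479×10¹¹ − 1.02004×10¹⁰ = 6.92279×10¹¹ K⁴, so P_net = 16.0 W.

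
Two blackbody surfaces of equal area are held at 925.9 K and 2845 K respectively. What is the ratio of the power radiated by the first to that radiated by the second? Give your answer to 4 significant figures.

With equal areas, P₁/P₂ = (T₁/T₂)⁴ = (925.9/2845)⁴ = 0.01122.

P₁/P₂ ≈ 0.01122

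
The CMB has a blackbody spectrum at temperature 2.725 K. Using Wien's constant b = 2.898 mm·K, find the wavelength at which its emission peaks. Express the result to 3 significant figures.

Wien's displacement law: λ_max = b/T = (2.898×10⁻³ m·K)/(2.725 K) = 1.063×10⁻³ m.
That is 1.06 mm, in the microwave range.

λ_max ≈ 1.06 mm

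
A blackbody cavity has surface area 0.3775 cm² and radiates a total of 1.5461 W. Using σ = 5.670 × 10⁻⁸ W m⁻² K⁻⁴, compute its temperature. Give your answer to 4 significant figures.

T ≈ 921.9 K

Area A = 0.3775 cm² = 3.775×10⁻⁵ m².
P = σAT⁴ ⇒ T = (P/(σA))^(1/4) = (1.5461/(5.670×10⁻⁸×3.775×10⁻⁵))^(1/4) = 921.9 K.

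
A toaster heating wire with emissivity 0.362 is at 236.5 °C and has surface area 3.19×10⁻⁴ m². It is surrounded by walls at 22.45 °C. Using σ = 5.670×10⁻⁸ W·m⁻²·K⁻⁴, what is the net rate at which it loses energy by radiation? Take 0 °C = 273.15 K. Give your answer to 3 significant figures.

T = 236.5 °C + 273.15 = 509.65 K.
Surroundings: T = 22.45 °C + 273.15 = 295.60 K.
Area A = 3.19×10⁻⁴ m².
Net radiated power P_net = εσA(T⁴ − T₀⁴) = 0.362×5.670×10⁻⁸×3.19×10⁻⁴×(509.65⁴ − 295.60⁴).
T⁴ − T₀⁴ = 6.74665×10¹⁰ − 7.63515×10⁹ = 5.98314×10¹⁰ K⁴, so P_net = 0.392 W.

Net loss ≈ 0.392 W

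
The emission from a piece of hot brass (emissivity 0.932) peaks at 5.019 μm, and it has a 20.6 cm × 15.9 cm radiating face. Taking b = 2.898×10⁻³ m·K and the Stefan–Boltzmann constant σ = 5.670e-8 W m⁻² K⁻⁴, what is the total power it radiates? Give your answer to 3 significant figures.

Wien's law: T = b/λ_max = 2.898×10⁻³/5.019×10⁻⁶ = 577.406 K.
Area A = 0.206 × 0.159 = 0.032754 m².
Then P = εσAT⁴ = 0.932×5.670×10⁻⁸×0.032754×(577.406)⁴ = 192 W.

P ≈ 192 W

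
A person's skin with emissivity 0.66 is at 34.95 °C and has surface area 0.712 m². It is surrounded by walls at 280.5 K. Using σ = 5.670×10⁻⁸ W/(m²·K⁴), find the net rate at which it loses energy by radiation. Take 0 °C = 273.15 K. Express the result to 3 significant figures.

T = 34.95 °C + 273.15 = 308.10 K.
Area A = 0.712 m².
Net radiated power P_net = εσA(T⁴ − T₀⁴) = 0.66×5.670×10⁻⁸×0.712×(308.10⁴ − 280.5⁴).
T⁴ − T₀⁴ = 9.01087×10⁹ − 6.19058×10⁹ = 2.82029×10⁹ K⁴, so P_net = 75.1 W.

Net loss ≈ 75.1 W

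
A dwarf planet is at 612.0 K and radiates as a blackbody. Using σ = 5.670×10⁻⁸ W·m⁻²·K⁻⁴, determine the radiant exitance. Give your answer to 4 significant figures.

I ≈ 7954 W/m²

Stefan–Boltzmann: I = σT⁴ = 5.670×10⁻⁸ × (612.0)⁴ = 7954 W/m².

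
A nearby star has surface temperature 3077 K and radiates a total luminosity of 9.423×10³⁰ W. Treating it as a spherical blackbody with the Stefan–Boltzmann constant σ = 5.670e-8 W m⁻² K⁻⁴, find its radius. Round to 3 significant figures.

R ≈ 3.84×10¹¹ m

L = 4πR²σT⁴ ⇒ R = √(L/(4πσT⁴)).
σT⁴ = 5.08268×10⁶ W/m², so R = √(9.423×10³⁰/(4π×5.08268×10⁶)) = 3.84×10¹¹ m.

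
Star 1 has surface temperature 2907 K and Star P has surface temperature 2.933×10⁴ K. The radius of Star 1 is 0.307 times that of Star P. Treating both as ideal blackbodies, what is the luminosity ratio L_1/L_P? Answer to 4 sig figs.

L_1/L_P ≈ 9.095×10⁻⁶

L ∝ R²T⁴, so L_1/L_P = (R_1/R_P)²(T_1/T_P)⁴ = (0.307)² × (2907/2.933×10⁴)⁴ = 0.094249 × 9.65010×10⁻⁵ = 9.095×10⁻⁶.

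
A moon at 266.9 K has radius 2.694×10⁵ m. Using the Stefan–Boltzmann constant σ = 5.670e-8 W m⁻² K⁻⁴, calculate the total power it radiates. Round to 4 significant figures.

P ≈ 2.624×10¹⁴ W

Surface area A = 4πR² = 4π(2.694×10⁵ m)² = 9.12021×10¹¹ m².
P = σAT⁴ = 5.670×10⁻⁸ × 9.12021×10¹¹ × (266.9)⁴ = 2.624×10¹⁴ W.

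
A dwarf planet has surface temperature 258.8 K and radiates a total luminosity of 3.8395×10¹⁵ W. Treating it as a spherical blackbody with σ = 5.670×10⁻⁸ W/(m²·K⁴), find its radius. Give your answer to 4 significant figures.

L = 4πR²σT⁴ ⇒ R = √(L/(4πσT⁴)).
σT⁴ = 254.355 W/m², so R = √(3.8395×10¹⁵/(4π×254.355)) = 1.096×10⁶ m.

R ≈ 1.096×10⁶ m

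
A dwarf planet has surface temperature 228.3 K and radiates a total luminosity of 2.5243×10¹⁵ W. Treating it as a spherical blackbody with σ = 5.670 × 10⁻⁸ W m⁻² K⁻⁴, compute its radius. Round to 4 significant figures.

R ≈ 1.142×10⁶ m

L = 4πR²σT⁴ ⇒ R = √(L/(4πσT⁴)).
σT⁴ = 154.030 W/m², so R = √(2.5243×10¹⁵/(4π×154.030)) = 1.142×10⁶ m.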